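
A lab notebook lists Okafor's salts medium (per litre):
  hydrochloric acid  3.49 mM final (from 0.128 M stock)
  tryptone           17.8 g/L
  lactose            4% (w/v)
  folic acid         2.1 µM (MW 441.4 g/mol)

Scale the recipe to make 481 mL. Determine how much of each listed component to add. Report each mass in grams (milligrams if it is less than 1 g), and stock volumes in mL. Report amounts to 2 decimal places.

Target volume = 481 mL = 0.481 L.
hydrochloric acid: V = C2·V2/C1 = 3.49 mM × 481 mL ÷ 128 mM = 13.11 mL
tryptone: 17.8 g/L × 0.481 L = 8.56 g
lactose: 4% w/v = 40 g/L → 40 × 0.481 L = 19.24 g
folic acid: 2.1 µmol/L × 441.4 g/mol × 0.481 L ÷ 1000 = 0.45 mg

hydrochloric acid 13.11 mL; tryptone 8.56 g; lactose 19.24 g; folic acid 0.45 mg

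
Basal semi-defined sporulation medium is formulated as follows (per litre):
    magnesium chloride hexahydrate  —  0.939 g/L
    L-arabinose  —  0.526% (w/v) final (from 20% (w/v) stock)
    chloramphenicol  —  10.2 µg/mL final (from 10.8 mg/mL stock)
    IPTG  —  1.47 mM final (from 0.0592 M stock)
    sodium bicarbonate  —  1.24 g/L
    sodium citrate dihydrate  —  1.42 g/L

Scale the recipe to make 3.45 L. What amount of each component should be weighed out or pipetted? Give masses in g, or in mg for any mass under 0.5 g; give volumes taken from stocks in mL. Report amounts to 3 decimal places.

magnesium chloride hexahydrate 3.240 g; L-arabinose 90.735 mL; chloramphenicol 3.258 mL; IPTG 85.667 mL; sodium bicarbonate 4.278 g; sodium citrate dihydrate 4.899 g

Working volume: 3.45 L.
magnesium chloride hexahydrate: 0.939 g/L × 3.45 L = 3.240 g
L-arabinose: dilute stock: 0.526% ÷ 20% × 3450 mL = 90.735 mL
chloramphenicol: C1V1 = C2V2 → 10.2 µg/mL × 3450 mL ÷ 10800 µg/mL = 3.258 mL
IPTG: dilute stock: 1.47 mM × 3450 mL ÷ 59.2 mM = 85.667 mL
sodium bicarbonate: 1.24 g/L × 3.45 L = 4.278 g
sodium citrate dihydrate: 1.42 g/L × 3.45 L = 4.899 g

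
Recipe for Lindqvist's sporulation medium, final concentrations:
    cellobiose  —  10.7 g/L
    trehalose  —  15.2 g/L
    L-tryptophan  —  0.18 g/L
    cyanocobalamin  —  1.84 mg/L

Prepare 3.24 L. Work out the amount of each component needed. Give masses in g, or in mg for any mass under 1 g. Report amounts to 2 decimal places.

Scale factor relative to 1 L: 3.24.
cellobiose: 10.7 g/L × 3.24 L = 34.67 g
trehalose: 15.2 g/L × 3.24 L = 49.25 g
L-tryptophan: 0.18 g/L × 3.24 L = 0.5832 g = 583.20 mg
cyanocobalamin: 1.84 mg/L × 3.24 L = 5.96 mg

cellobiose 34.67 g; trehalose 49.25 g; L-tryptophan 583.20 mg; cyanocobalamin 5.96 mg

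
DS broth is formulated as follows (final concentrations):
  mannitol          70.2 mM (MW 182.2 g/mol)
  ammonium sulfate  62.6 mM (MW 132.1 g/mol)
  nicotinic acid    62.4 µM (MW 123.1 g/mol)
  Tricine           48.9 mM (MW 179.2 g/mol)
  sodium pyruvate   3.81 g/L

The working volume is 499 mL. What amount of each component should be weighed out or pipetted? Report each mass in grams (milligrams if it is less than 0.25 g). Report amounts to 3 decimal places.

mannitol 6.382 g; ammonium sulfate 4.126 g; nicotinic acid 3.833 mg; Tricine 4.373 g; sodium pyruvate 1.901 g

Target volume = 499 mL = 0.499 L.
mannitol: 70.2 mmol/L × 182.2 g/mol × 0.499 L ÷ 1000 = 6.382 g
ammonium sulfate: 62.6 mmol/L × 132.1 g/mol × 0.499 L ÷ 1000 = 4.126 g
nicotinic acid: 62.4 µmol/L × 123.1 g/mol × 0.499 L ÷ 1000 = 3.833 mg
Tricine: 48.9 mmol/L × 179.2 g/mol × 0.499 L ÷ 1000 = 4.373 g
sodium pyruvate: 3.81 g/L × 0.499 L = 1.901 g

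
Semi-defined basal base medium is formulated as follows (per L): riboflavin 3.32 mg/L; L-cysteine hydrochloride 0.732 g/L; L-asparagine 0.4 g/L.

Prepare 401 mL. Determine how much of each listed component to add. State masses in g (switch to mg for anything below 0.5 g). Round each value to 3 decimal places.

riboflavin 1.331 mg; L-cysteine hydrochloride 293.532 mg; L-asparagine 160.400 mg

Scale factor relative to 1 L: 0.401.
riboflavin: 3.32 mg/L × 0.401 L = 1.331 mg
L-cysteine hydrochloride: 0.732 g/L × 0.401 L = 0.293532 g = 293.532 mg
L-asparagine: 0.4 g/L × 0.401 L = 0.1604 g = 160.400 mg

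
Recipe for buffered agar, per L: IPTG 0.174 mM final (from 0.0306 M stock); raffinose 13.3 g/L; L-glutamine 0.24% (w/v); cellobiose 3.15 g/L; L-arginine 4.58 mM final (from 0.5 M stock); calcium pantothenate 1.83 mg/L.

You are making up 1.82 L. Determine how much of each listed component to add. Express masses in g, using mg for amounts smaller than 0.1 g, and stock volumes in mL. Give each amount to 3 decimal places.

Working volume: 1.82 L.
IPTG: dilute stock: 0.174 mM × 1820 mL ÷ 30.6 mM = 10.349 mL
raffinose: 13.3 g/L × 1.82 L = 24.206 g
L-glutamine: 0.24% w/v = 2.4 g/L → 2.4 × 1.82 L = 4.368 g
cellobiose: 3.15 g/L × 1.82 L = 5.733 g
L-arginine: C1V1 = C2V2 → 4.58 mM × 1820 mL ÷ 500 mM = 16.671 mL
calcium pantothenate: 1.83 mg/L × 1.82 L = 3.331 mg

IPTG 10.349 mL; raffinose 24.206 g; L-glutamine 4.368 g; cellobiose 5.733 g; L-arginine 16.671 mL; calcium pantothenate 3.331 mg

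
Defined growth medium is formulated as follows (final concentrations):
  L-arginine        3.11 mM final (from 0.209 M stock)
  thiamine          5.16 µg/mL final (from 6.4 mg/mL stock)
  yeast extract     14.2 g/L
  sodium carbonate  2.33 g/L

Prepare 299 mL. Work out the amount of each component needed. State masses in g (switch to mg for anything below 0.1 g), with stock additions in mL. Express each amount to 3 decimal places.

Working volume: 299 mL = 0.299 L.
L-arginine: dilute stock: 3.11 mM × 299 mL ÷ 209 mM = 4.449 mL
thiamine: dilute stock: 5.16 µg/mL × 299 mL ÷ 6400 µg/mL = 0.241 mL
yeast extract: 14.2 g/L × 0.299 L = 4.246 g
sodium carbonate: 2.33 g/L × 0.299 L = 0.697 g

L-arginine 4.449 mL; thiamine 0.241 mL; yeast extract 4.246 g; sodium carbonate 0.697 g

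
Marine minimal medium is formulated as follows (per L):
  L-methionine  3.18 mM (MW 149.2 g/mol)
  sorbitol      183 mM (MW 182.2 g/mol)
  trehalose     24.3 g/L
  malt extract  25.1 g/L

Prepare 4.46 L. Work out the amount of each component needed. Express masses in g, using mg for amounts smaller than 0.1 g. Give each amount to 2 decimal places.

L-methionine 2.12 g; sorbitol 148.71 g; trehalose 108.38 g; malt extract 111.95 g

Working volume: 4.46 L.
L-methionine: 3.18 mmol/L × 149.2 g/mol × 4.46 L ÷ 1000 = 2.12 g
sorbitol: 183 mmol/L × 182.2 g/mol × 4.46 L ÷ 1000 = 148.71 g
trehalose: 24.3 g/L × 4.46 L = 108.38 g
malt extract: 25.1 g/L × 4.46 L = 111.95 g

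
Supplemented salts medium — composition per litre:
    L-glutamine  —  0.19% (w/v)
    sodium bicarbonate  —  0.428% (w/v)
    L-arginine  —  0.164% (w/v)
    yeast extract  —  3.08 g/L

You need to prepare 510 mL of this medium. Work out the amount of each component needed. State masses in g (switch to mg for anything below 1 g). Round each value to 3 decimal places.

Scale factor relative to 1 L: 0.51.
L-glutamine: 0.19 g per 100 mL × 510 mL ÷ 100 = 0.969 g = 969.000 mg
sodium bicarbonate: 0.428 g per 100 mL × 510 mL ÷ 100 = 2.183 g
L-arginine: 0.164% w/v = 1.64 g/L → 1.64 × 0.51 L = 0.8364 g = 836.400 mg
yeast extract: 3.08 g/L × 0.51 L = 1.571 g

L-glutamine 969.000 mg; sodium bicarbonate 2.183 g; L-arginine 836.400 mg; yeast extract 1.571 g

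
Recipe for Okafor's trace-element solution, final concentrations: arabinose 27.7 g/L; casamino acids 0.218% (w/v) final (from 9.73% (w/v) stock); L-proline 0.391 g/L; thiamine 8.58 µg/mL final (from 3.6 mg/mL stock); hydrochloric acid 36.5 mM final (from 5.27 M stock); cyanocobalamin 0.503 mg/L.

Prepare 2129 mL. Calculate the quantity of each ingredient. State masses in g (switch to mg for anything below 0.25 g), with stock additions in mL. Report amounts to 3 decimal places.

arabinose 58.973 g; casamino acids 47.700 mL; L-proline 0.832 g; thiamine 5.074 mL; hydrochloric acid 14.745 mL; cyanocobalamin 1.071 mg

Scale factor relative to 1 L: 2.129.
arabinose: 27.7 g/L × 2.129 L = 58.973 g
casamino acids: dilute stock: 0.218% ÷ 9.73% × 2129 mL = 47.700 mL
L-proline: 0.391 g/L × 2.129 L = 0.832 g
thiamine: C1V1 = C2V2 → 8.58 µg/mL × 2129 mL ÷ 3600 µg/mL = 5.074 mL
hydrochloric acid: dilute stock: 36.5 mM × 2129 mL ÷ 5270 mM = 14.745 mL
cyanocobalamin: 0.503 mg/L × 2.129 L = 1.071 mg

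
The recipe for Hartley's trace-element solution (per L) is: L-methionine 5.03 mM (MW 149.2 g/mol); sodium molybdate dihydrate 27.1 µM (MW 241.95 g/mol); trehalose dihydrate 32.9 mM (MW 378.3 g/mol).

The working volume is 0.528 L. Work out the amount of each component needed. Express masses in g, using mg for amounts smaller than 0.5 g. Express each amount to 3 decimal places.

L-methionine 396.251 mg; sodium molybdate dihydrate 3.462 mg; trehalose dihydrate 6.572 g

Working volume: 0.528 L.
L-methionine: 5.03 mmol/L × 149.2 mg/mmol × 0.528 L = 396.251 mg
sodium molybdate dihydrate: 27.1 µmol/L × 241.95 g/mol × 0.528 L ÷ 1000 = 3.462 mg
trehalose dihydrate: 32.9 mmol/L × 378.3 g/mol × 0.528 L ÷ 1000 = 6.572 g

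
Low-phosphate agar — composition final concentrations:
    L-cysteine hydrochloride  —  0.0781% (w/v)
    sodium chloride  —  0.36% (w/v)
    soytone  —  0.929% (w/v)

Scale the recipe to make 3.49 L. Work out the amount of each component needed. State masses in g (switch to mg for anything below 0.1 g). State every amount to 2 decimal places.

L-cysteine hydrochloride 2.73 g; sodium chloride 12.56 g; soytone 32.42 g

Scale factor relative to 1 L: 3.49.
L-cysteine hydrochloride: 0.0781% w/v = 0.781 g/L → 0.781 × 3.49 L = 2.73 g
sodium chloride: 0.36 g per 100 mL × 3490 mL ÷ 100 = 12.56 g
soytone: 0.929 g per 100 mL × 3490 mL ÷ 100 = 32.42 g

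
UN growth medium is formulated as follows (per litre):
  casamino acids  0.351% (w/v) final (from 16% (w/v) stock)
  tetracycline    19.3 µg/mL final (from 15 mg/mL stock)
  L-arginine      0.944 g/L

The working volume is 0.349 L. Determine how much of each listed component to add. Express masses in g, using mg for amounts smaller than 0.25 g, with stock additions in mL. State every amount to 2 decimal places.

casamino acids 7.66 mL; tetracycline 0.45 mL; L-arginine 0.33 g

Scale factor relative to 1 L: 0.349.
casamino acids: C1V1 = C2V2 → 0.351% ÷ 16% × 349 mL = 7.66 mL
tetracycline: C1V1 = C2V2 → 19.3 µg/mL × 349 mL ÷ 15000 µg/mL = 0.45 mL
L-arginine: 0.944 g/L × 0.349 L = 0.33 g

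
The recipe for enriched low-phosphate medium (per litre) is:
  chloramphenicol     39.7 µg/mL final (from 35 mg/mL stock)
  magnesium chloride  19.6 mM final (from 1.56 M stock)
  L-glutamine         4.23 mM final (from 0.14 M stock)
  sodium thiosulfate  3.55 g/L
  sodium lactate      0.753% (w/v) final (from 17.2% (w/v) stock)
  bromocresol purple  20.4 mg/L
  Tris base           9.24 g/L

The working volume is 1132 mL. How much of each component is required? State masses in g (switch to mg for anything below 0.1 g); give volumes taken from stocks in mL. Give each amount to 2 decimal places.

Scale factor relative to 1 L: 1.132.
chloramphenicol: C1V1 = C2V2 → 39.7 µg/mL × 1132 mL ÷ 35000 µg/mL = 1.28 mL
magnesium chloride: V = C2·V2/C1 = 19.6 mM × 1132 mL ÷ 1560 mM = 14.22 mL
L-glutamine: dilute stock: 4.23 mM × 1132 mL ÷ 140 mM = 34.20 mL
sodium thiosulfate: 3.55 g/L × 1.132 L = 4.02 g
sodium lactate: C1V1 = C2V2 → 0.753% ÷ 17.2% × 1132 mL = 49.56 mL
bromocresol purple: 20.4 mg/L × 1.132 L = 23.09 mg
Tris base: 9.24 g/L × 1.132 L = 10.46 g

chloramphenicol 1.28 mL; magnesium chloride 14.22 mL; L-glutamine 34.20 mL; sodium thiosulfate 4.02 g; sodium lactate 49.56 mL; bromocresol purple 23.09 mg; Tris base 10.46 g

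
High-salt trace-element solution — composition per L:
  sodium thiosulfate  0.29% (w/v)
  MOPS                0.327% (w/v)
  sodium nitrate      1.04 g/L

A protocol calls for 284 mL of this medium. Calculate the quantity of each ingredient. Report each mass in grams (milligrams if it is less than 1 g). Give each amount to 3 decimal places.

Target volume = 284 mL = 0.284 L.
sodium thiosulfate: 0.29% w/v = 2.9 g/L → 2.9 × 0.284 L = 0.8236 g = 823.600 mg
MOPS: 0.327 g per 100 mL × 284 mL ÷ 100 = 0.92868 g = 928.680 mg
sodium nitrate: 1.04 g/L × 0.284 L = 0.29536 g = 295.360 mg

sodium thiosulfate 823.600 mg; MOPS 928.680 mg; sodium nitrate 295.360 mg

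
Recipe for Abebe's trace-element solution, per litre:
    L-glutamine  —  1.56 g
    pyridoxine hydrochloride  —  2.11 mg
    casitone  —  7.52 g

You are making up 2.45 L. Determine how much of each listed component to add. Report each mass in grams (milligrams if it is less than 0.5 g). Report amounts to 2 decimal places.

Ratio of target to recipe volume: 2450 / 1000 = 2.45.
L-glutamine: 1.56 g × (2450 mL / 1000 mL) = 3.82 g
pyridoxine hydrochloride: 2.11 mg × (2450 mL / 1000 mL) = 5.17 mg
casitone: 7.52 g × (2450 mL / 1000 mL) = 18.42 g

L-glutamine 3.82 g; pyridoxine hydrochloride 5.17 mg; casitone 18.42 g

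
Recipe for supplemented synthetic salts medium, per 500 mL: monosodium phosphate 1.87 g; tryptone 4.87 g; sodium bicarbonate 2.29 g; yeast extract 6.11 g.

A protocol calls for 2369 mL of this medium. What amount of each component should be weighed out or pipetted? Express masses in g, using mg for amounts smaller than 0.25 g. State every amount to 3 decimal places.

Scale factor = 2369 mL / 500 mL = 4.738.
monosodium phosphate: 1.87 g × (2369 mL / 500 mL) = 8.860 g
tryptone: 4.87 g × (2369 mL / 500 mL) = 23.074 g
sodium bicarbonate: 2.29 g × (2369 mL / 500 mL) = 10.850 g
yeast extract: 6.11 g × (2369 mL / 500 mL) = 28.949 g

monosodium phosphate 8.860 g; tryptone 23.074 g; sodium bicarbonate 10.850 g; yeast extract 28.949 g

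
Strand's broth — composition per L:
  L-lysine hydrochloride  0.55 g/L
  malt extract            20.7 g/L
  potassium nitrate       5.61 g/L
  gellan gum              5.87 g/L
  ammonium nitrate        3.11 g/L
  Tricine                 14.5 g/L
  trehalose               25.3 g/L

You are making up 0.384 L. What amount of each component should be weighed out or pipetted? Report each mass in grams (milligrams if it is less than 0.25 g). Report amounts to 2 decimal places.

Working volume: 0.384 L.
L-lysine hydrochloride: 0.55 g/L × 0.384 L = 0.2112 g = 211.20 mg
malt extract: 20.7 g/L × 0.384 L = 7.95 g
potassium nitrate: 5.61 g/L × 0.384 L = 2.15 g
gellan gum: 5.87 g/L × 0.384 L = 2.25 g
ammonium nitrate: 3.11 g/L × 0.384 L = 1.19 g
Tricine: 14.5 g/L × 0.384 L = 5.57 g
trehalose: 25.3 g/L × 0.384 L = 9.72 g

L-lysine hydrochloride 211.20 mg; malt extract 7.95 g; potassium nitrate 2.15 g; gellan gum 2.25 g; ammonium nitrate 1.19 g; Tricine 5.57 g; trehalose 9.72 g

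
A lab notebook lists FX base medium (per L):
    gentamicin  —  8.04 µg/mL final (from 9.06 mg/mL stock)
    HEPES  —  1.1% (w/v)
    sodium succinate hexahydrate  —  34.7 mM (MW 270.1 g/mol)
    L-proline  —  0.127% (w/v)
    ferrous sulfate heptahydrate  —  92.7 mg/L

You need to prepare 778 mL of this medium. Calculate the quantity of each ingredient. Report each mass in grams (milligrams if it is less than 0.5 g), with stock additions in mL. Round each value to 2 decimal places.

gentamicin 0.69 mL; HEPES 8.56 g; sodium succinate hexahydrate 7.29 g; L-proline 0.99 g; ferrous sulfate heptahydrate 72.12 mg

Scale factor relative to 1 L: 0.778.
gentamicin: V = C2·V2/C1 = 8.04 µg/mL × 778 mL ÷ 9060 µg/mL = 0.69 mL
HEPES: 1.1 g per 100 mL × 778 mL ÷ 100 = 8.56 g
sodium succinate hexahydrate: 34.7 mmol/L × 270.1 g/mol × 0.778 L ÷ 1000 = 7.29 g
L-proline: 0.127 g per 100 mL × 778 mL ÷ 100 = 0.99 g
ferrous sulfate heptahydrate: 92.7 mg/L × 0.778 L = 72.12 mg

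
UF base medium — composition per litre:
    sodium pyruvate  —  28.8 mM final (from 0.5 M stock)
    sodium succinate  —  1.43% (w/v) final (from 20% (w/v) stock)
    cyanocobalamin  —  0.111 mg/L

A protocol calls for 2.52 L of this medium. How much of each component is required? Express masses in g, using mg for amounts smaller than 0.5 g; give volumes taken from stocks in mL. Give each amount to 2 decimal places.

Working volume: 2.52 L.
sodium pyruvate: dilute stock: 28.8 mM × 2520 mL ÷ 500 mM = 145.15 mL
sodium succinate: C1V1 = C2V2 → 1.43% ÷ 20% × 2520 mL = 180.18 mL
cyanocobalamin: 0.111 mg/L × 2.52 L = 0.28 mg

sodium pyruvate 145.15 mL; sodium succinate 180.18 mL; cyanocobalamin 0.28 mg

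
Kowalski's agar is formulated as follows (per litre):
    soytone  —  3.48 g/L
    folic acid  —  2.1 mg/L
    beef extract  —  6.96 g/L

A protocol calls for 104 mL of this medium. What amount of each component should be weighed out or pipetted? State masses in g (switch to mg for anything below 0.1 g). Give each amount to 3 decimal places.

soytone 0.362 g; folic acid 0.218 mg; beef extract 0.724 g

Working volume: 104 mL = 0.104 L.
soytone: 3.48 g/L × 0.104 L = 0.362 g
folic acid: 2.1 mg/L × 0.104 L = 0.218 mg
beef extract: 6.96 g/L × 0.104 L = 0.724 g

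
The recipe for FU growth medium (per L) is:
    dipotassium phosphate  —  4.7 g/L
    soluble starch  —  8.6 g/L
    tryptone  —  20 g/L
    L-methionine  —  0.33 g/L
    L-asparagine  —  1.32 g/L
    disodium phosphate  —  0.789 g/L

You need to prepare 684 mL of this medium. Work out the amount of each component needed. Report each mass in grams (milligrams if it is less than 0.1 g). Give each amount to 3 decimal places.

Working volume: 684 mL = 0.684 L.
dipotassium phosphate: 4.7 g/L × 0.684 L = 3.215 g
soluble starch: 8.6 g/L × 0.684 L = 5.882 g
tryptone: 20 g/L × 0.684 L = 13.680 g
L-methionine: 0.33 g/L × 0.684 L = 0.226 g
L-asparagine: 1.32 g/L × 0.684 L = 0.903 g
disodium phosphate: 0.789 g/L × 0.684 L = 0.540 g

dipotassium phosphate 3.215 g; soluble starch 5.882 g; tryptone 13.680 g; L-methionine 0.226 g; L-asparagine 0.903 g; disodium phosphate 0.540 g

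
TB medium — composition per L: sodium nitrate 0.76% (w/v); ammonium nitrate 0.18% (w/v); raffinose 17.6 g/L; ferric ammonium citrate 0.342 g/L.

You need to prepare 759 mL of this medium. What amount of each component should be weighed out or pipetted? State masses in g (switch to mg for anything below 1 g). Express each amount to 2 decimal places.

sodium nitrate 5.77 g; ammonium nitrate 1.37 g; raffinose 13.36 g; ferric ammonium citrate 259.58 mg

Target volume = 759 mL = 0.759 L.
sodium nitrate: 0.76% w/v = 7.6 g/L → 7.6 × 0.759 L = 5.77 g
ammonium nitrate: 0.18 g per 100 mL × 759 mL ÷ 100 = 1.37 g
raffinose: 17.6 g/L × 0.759 L = 13.36 g
ferric ammonium citrate: 0.342 g/L × 0.759 L = 0.259578 g = 259.58 mg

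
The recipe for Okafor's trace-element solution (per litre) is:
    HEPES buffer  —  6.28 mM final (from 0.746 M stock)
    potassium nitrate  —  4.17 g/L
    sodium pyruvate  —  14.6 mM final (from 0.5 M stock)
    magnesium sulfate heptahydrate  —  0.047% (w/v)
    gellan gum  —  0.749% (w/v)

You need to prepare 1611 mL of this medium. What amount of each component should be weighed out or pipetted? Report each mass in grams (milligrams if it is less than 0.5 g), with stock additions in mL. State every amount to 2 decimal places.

HEPES buffer 13.56 mL; potassium nitrate 6.72 g; sodium pyruvate 47.04 mL; magnesium sulfate heptahydrate 0.76 g; gellan gum 12.07 g

Scale factor relative to 1 L: 1.611.
HEPES buffer: dilute stock: 6.28 mM × 1611 mL ÷ 746 mM = 13.56 mL
potassium nitrate: 4.17 g/L × 1.611 L = 6.72 g
sodium pyruvate: C1V1 = C2V2 → 14.6 mM × 1611 mL ÷ 500 mM = 47.04 mL
magnesium sulfate heptahydrate: 0.047% w/v = 0.47 g/L → 0.47 × 1.611 L = 0.76 g
gellan gum: 0.749 g per 100 mL × 1611 mL ÷ 100 = 12.07 g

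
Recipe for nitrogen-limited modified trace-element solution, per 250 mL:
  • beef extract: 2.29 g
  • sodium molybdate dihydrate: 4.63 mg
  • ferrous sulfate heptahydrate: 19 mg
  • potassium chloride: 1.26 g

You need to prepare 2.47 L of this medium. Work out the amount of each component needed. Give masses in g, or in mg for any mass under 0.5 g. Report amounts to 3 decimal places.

Scale factor = 2470 mL / 250 mL = 9.88.
beef extract: 2.29 g × (2470 mL / 250 mL) = 22.625 g
sodium molybdate dihydrate: 4.63 mg × (2470 mL / 250 mL) = 45.744 mg
ferrous sulfate heptahydrate: 19 mg × (2470 mL / 250 mL) = 187.720 mg
potassium chloride: 1.26 g × (2470 mL / 250 mL) = 12.449 g

beef extract 22.625 g; sodium molybdate dihydrate 45.744 mg; ferrous sulfate heptahydrate 187.720 mg; potassium chloride 12.449 g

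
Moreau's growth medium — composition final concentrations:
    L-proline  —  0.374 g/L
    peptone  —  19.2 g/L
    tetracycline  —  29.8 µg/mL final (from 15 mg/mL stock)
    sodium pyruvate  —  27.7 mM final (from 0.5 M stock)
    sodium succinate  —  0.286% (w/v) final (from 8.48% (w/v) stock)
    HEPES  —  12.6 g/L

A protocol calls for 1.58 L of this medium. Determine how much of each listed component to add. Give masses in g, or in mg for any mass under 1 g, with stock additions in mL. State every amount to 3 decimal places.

L-proline 590.920 mg; peptone 30.336 g; tetracycline 3.139 mL; sodium pyruvate 87.532 mL; sodium succinate 53.288 mL; HEPES 19.908 g

Working volume: 1.58 L.
L-proline: 0.374 g/L × 1.58 L = 0.59092 g = 590.920 mg
peptone: 19.2 g/L × 1.58 L = 30.336 g
tetracycline: C1V1 = C2V2 → 29.8 µg/mL × 1580 mL ÷ 15000 µg/mL = 3.139 mL
sodium pyruvate: dilute stock: 27.7 mM × 1580 mL ÷ 500 mM = 87.532 mL
sodium succinate: dilute stock: 0.286% ÷ 8.48% × 1580 mL = 53.288 mL
HEPES: 12.6 g/L × 1.58 L = 19.908 g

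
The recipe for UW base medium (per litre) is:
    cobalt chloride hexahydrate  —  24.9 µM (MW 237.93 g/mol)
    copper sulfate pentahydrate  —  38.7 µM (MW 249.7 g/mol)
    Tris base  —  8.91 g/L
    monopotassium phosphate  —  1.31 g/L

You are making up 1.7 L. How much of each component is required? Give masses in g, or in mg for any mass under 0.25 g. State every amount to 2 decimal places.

cobalt chloride hexahydrate 10.07 mg; copper sulfate pentahydrate 16.43 mg; Tris base 15.15 g; monopotassium phosphate 2.23 g

Scale factor relative to 1 L: 1.7.
cobalt chloride hexahydrate: 24.9 µmol/L × 237.93 g/mol × 1.7 L ÷ 1000 = 10.07 mg
copper sulfate pentahydrate: 38.7 µmol/L × 249.7 g/mol × 1.7 L ÷ 1000 = 16.43 mg
Tris base: 8.91 g/L × 1.7 L = 15.15 g
monopotassium phosphate: 1.31 g/L × 1.7 L = 2.23 g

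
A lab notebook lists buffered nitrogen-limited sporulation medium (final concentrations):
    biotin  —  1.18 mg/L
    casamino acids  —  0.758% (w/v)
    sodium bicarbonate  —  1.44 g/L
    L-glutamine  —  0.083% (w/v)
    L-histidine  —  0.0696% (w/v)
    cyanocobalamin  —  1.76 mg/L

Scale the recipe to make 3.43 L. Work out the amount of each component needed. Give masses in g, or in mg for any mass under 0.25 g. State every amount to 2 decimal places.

biotin 4.05 mg; casamino acids 26.00 g; sodium bicarbonate 4.94 g; L-glutamine 2.85 g; L-histidine 2.39 g; cyanocobalamin 6.04 mg

Working volume: 3.43 L.
biotin: 1.18 mg/L × 3.43 L = 4.05 mg
casamino acids: 0.758 g per 100 mL × 3430 mL ÷ 100 = 26.00 g
sodium bicarbonate: 1.44 g/L × 3.43 L = 4.94 g
L-glutamine: 0.083 g per 100 mL × 3430 mL ÷ 100 = 2.85 g
L-histidine: 0.0696% w/v = 0.696 g/L → 0.696 × 3.43 L = 2.39 g
cyanocobalamin: 1.76 mg/L × 3.43 L = 6.04 mg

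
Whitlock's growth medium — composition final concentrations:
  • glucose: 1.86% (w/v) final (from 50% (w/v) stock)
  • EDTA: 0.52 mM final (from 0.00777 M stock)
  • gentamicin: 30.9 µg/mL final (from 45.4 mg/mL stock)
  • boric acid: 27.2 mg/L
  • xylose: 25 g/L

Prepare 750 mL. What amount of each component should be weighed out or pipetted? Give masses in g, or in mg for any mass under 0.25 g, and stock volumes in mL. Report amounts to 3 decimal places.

glucose 27.900 mL; EDTA 50.193 mL; gentamicin 0.510 mL; boric acid 20.400 mg; xylose 18.750 g

Scale factor relative to 1 L: 0.75.
glucose: C1V1 = C2V2 → 1.86% ÷ 50% × 750 mL = 27.900 mL
EDTA: V = C2·V2/C1 = 0.52 mM × 750 mL ÷ 7.77 mM = 50.193 mL
gentamicin: C1V1 = C2V2 → 30.9 µg/mL × 750 mL ÷ 45400 µg/mL = 0.510 mL
boric acid: 27.2 mg/L × 0.75 L = 20.400 mg
xylose: 25 g/L × 0.75 L = 18.750 g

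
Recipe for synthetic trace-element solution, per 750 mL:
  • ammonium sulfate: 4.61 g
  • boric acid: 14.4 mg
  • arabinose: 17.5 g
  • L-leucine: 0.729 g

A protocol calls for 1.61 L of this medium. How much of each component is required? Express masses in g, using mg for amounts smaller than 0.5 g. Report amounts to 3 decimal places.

ammonium sulfate 9.896 g; boric acid 30.912 mg; arabinose 37.567 g; L-leucine 1.565 g

Ratio of target to recipe volume: 1610 / 750 = 2.14667.
ammonium sulfate: 4.61 g × (1610 mL / 750 mL) = 9.896 g
boric acid: 14.4 mg × (1610 mL / 750 mL) = 30.912 mg
arabinose: 17.5 g × (1610 mL / 750 mL) = 37.567 g
L-leucine: 0.729 g × (1610 mL / 750 mL) = 1.565 g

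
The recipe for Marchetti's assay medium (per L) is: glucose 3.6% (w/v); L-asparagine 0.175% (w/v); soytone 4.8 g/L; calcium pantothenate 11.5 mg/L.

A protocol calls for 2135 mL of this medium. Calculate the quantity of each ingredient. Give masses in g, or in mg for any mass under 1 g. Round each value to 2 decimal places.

glucose 76.86 g; L-asparagine 3.74 g; soytone 10.25 g; calcium pantothenate 24.55 mg

Scale factor relative to 1 L: 2.135.
glucose: 3.6% w/v = 36 g/L → 36 × 2.135 L = 76.86 g
L-asparagine: 0.175 g per 100 mL × 2135 mL ÷ 100 = 3.74 g
soytone: 4.8 g/L × 2.135 L = 10.25 g
calcium pantothenate: 11.5 mg/L × 2.135 L = 24.55 mg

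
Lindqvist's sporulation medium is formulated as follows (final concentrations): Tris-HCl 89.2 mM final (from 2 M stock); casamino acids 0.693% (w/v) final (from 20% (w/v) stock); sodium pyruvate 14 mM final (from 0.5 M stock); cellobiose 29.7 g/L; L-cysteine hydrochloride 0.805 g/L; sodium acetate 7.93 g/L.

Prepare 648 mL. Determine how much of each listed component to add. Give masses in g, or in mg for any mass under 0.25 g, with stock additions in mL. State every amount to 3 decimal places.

Scale factor relative to 1 L: 0.648.
Tris-HCl: dilute stock: 89.2 mM × 648 mL ÷ 2000 mM = 28.901 mL
casamino acids: dilute stock: 0.693% ÷ 20% × 648 mL = 22.453 mL
sodium pyruvate: V = C2·V2/C1 = 14 mM × 648 mL ÷ 500 mM = 18.144 mL
cellobiose: 29.7 g/L × 0.648 L = 19.246 g
L-cysteine hydrochloride: 0.805 g/L × 0.648 L = 0.522 g
sodium acetate: 7.93 g/L × 0.648 L = 5.139 g

Tris-HCl 28.901 mL; casamino acids 22.453 mL; sodium pyruvate 18.144 mL; cellobiose 19.246 g; L-cysteine hydrochloride 0.522 g; sodium acetate 5.139 g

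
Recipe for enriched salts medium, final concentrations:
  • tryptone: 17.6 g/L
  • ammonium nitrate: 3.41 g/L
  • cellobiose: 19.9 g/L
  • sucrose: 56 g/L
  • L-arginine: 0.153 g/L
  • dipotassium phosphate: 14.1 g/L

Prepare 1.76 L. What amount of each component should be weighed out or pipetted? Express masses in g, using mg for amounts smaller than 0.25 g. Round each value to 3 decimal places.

Scale factor relative to 1 L: 1.76.
tryptone: 17.6 g/L × 1.76 L = 30.976 g
ammonium nitrate: 3.41 g/L × 1.76 L = 6.002 g
cellobiose: 19.9 g/L × 1.76 L = 35.024 g
sucrose: 56 g/L × 1.76 L = 98.560 g
L-arginine: 0.153 g/L × 1.76 L = 0.269 g
dipotassium phosphate: 14.1 g/L × 1.76 L = 24.816 g

tryptone 30.976 g; ammonium nitrate 6.002 g; cellobiose 35.024 g; sucrose 98.560 g; L-arginine 0.269 g; dipotassium phosphate 24.816 g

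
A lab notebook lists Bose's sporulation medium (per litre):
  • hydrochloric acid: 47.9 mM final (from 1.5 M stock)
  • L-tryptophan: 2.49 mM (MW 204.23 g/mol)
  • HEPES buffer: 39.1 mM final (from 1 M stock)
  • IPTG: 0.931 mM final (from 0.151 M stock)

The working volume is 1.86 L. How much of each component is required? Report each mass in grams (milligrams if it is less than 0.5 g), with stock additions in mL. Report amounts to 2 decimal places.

Working volume: 1.86 L.
hydrochloric acid: C1V1 = C2V2 → 47.9 mM × 1860 mL ÷ 1500 mM = 59.40 mL
L-tryptophan: 2.49 mmol/L × 204.23 g/mol × 1.86 L ÷ 1000 = 0.95 g
HEPES buffer: V = C2·V2/C1 = 39.1 mM × 1860 mL ÷ 1000 mM = 72.73 mL
IPTG: dilute stock: 0.931 mM × 1860 mL ÷ 151 mM = 11.47 mL

hydrochloric acid 59.40 mL; L-tryptophan 0.95 g; HEPES buffer 72.73 mL; IPTG 11.47 mL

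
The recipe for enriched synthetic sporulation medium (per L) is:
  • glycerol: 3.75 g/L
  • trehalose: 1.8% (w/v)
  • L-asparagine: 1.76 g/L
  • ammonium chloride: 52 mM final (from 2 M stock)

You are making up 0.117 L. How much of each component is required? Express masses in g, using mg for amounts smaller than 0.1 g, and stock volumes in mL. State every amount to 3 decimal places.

Scale factor relative to 1 L: 0.117.
glycerol: 3.75 g/L × 0.117 L = 0.439 g
trehalose: 1.8 g per 100 mL × 117 mL ÷ 100 = 2.106 g
L-asparagine: 1.76 g/L × 0.117 L = 0.206 g
ammonium chloride: dilute stock: 52 mM × 117 mL ÷ 2000 mM = 3.042 mL

glycerol 0.439 g; trehalose 2.106 g; L-asparagine 0.206 g; ammonium chloride 3.042 mL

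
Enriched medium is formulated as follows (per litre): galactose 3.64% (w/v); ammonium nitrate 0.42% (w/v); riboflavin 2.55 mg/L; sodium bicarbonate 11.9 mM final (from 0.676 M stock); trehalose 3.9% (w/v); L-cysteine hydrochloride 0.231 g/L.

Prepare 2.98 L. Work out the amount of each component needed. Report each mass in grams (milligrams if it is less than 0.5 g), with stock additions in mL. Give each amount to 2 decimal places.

Working volume: 2.98 L.
galactose: 3.64% w/v = 36.4 g/L → 36.4 × 2.98 L = 108.47 g
ammonium nitrate: 0.42% w/v = 4.2 g/L → 4.2 × 2.98 L = 12.52 g
riboflavin: 2.55 mg/L × 2.98 L = 7.60 mg
sodium bicarbonate: C1V1 = C2V2 → 11.9 mM × 2980 mL ÷ 676 mM = 52.46 mL
trehalose: 3.9 g per 100 mL × 2980 mL ÷ 100 = 116.22 g
L-cysteine hydrochloride: 0.231 g/L × 2.98 L = 0.69 g

galactose 108.47 g; ammonium nitrate 12.52 g; riboflavin 7.60 mg; sodium bicarbonate 52.46 mL; trehalose 116.22 g; L-cysteine hydrochloride 0.69 g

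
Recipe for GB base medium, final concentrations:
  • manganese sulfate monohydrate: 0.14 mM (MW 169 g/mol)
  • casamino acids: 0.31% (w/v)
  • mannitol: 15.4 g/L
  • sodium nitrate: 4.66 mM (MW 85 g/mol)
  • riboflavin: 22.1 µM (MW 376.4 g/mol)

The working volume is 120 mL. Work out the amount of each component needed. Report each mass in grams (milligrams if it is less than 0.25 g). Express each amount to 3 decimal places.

Working volume: 120 mL = 0.12 L.
manganese sulfate monohydrate: 0.14 mmol/L × 169 mg/mmol × 0.12 L = 2.839 mg
casamino acids: 0.31% w/v = 3.1 g/L → 3.1 × 0.12 L = 0.372 g
mannitol: 15.4 g/L × 0.12 L = 1.848 g
sodium nitrate: 4.66 mmol/L × 85 mg/mmol × 0.12 L = 47.532 mg
riboflavin: 22.1 µmol/L × 376.4 g/mol × 0.12 L ÷ 1000 = 0.998 mg

manganese sulfate monohydrate 2.839 mg; casamino acids 0.372 g; mannitol 1.848 g; sodium nitrate 47.532 mg; riboflavin 0.998 mg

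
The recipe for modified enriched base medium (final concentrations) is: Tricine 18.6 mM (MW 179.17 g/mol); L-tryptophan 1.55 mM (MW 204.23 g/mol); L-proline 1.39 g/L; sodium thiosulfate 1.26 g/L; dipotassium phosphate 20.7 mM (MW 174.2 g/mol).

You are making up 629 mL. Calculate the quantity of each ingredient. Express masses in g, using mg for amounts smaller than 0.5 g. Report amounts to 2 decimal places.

Target volume = 629 mL = 0.629 L.
Tricine: 18.6 mmol/L × 179.17 g/mol × 0.629 L ÷ 1000 = 2.10 g
L-tryptophan: 1.55 mmol/L × 204.23 mg/mmol × 0.629 L = 199.11 mg
L-proline: 1.39 g/L × 0.629 L = 0.87 g
sodium thiosulfate: 1.26 g/L × 0.629 L = 0.79 g
dipotassium phosphate: 20.7 mmol/L × 174.2 g/mol × 0.629 L ÷ 1000 = 2.27 g

Tricine 2.10 g; L-tryptophan 199.11 mg; L-proline 0.87 g; sodium thiosulfate 0.79 g; dipotassium phosphate 2.27 g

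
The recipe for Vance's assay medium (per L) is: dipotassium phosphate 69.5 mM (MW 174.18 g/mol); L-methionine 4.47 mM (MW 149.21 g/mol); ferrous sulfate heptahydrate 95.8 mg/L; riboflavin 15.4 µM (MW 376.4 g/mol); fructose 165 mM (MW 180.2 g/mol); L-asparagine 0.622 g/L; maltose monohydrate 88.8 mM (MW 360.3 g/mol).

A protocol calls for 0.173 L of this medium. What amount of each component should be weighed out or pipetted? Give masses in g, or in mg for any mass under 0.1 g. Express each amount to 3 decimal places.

dipotassium phosphate 2.094 g; L-methionine 0.115 g; ferrous sulfate heptahydrate 16.573 mg; riboflavin 1.003 mg; fructose 5.144 g; L-asparagine 0.108 g; maltose monohydrate 5.535 g

Working volume: 0.173 L.
dipotassium phosphate: 69.5 mmol/L × 174.18 g/mol × 0.173 L ÷ 1000 = 2.094 g
L-methionine: 4.47 mmol/L × 149.21 g/mol × 0.173 L ÷ 1000 = 0.115 g
ferrous sulfate heptahydrate: 95.8 mg/L × 0.173 L = 16.573 mg
riboflavin: 15.4 µmol/L × 376.4 g/mol × 0.173 L ÷ 1000 = 1.003 mg
fructose: 165 mmol/L × 180.2 g/mol × 0.173 L ÷ 1000 = 5.144 g
L-asparagine: 0.622 g/L × 0.173 L = 0.108 g
maltose monohydrate: 88.8 mmol/L × 360.3 g/mol × 0.173 L ÷ 1000 = 5.535 g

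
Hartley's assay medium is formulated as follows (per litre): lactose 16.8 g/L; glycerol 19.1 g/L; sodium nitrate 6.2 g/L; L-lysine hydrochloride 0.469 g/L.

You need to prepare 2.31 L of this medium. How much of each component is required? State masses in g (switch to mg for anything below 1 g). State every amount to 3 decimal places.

lactose 38.808 g; glycerol 44.121 g; sodium nitrate 14.322 g; L-lysine hydrochloride 1.083 g

Working volume: 2.31 L.
lactose: 16.8 g/L × 2.31 L = 38.808 g
glycerol: 19.1 g/L × 2.31 L = 44.121 g
sodium nitrate: 6.2 g/L × 2.31 L = 14.322 g
L-lysine hydrochloride: 0.469 g/L × 2.31 L = 1.083 g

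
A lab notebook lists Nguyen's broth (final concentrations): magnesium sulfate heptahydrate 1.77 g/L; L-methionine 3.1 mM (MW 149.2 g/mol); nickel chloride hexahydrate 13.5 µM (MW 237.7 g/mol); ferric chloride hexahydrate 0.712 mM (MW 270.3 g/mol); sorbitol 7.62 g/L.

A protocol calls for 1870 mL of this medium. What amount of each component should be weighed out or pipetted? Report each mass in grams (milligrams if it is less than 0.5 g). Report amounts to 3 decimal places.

Scale factor relative to 1 L: 1.87.
magnesium sulfate heptahydrate: 1.77 g/L × 1.87 L = 3.310 g
L-methionine: 3.1 mmol/L × 149.2 g/mol × 1.87 L ÷ 1000 = 0.865 g
nickel chloride hexahydrate: 13.5 µmol/L × 237.7 g/mol × 1.87 L ÷ 1000 = 6.001 mg
ferric chloride hexahydrate: 0.712 mmol/L × 270.3 mg/mmol × 1.87 L = 359.888 mg
sorbitol: 7.62 g/L × 1.87 L = 14.249 g

magnesium sulfate heptahydrate 3.310 g; L-methionine 0.865 g; nickel chloride hexahydrate 6.001 mg; ferric chloride hexahydrate 359.888 mg; sorbitol 14.249 g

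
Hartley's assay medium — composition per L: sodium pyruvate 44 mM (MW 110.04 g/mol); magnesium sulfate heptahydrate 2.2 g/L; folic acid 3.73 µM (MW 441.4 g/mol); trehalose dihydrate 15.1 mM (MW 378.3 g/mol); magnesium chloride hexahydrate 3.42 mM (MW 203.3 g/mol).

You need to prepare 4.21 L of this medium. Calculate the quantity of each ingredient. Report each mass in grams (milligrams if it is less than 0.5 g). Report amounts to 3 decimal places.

sodium pyruvate 20.384 g; magnesium sulfate heptahydrate 9.262 g; folic acid 6.931 mg; trehalose dihydrate 24.049 g; magnesium chloride hexahydrate 2.927 g

Scale factor relative to 1 L: 4.21.
sodium pyruvate: 44 mmol/L × 110.04 g/mol × 4.21 L ÷ 1000 = 20.384 g
magnesium sulfate heptahydrate: 2.2 g/L × 4.21 L = 9.262 g
folic acid: 3.73 µmol/L × 441.4 g/mol × 4.21 L ÷ 1000 = 6.931 mg
trehalose dihydrate: 15.1 mmol/L × 378.3 g/mol × 4.21 L ÷ 1000 = 24.049 g
magnesium chloride hexahydrate: 3.42 mmol/L × 203.3 g/mol × 4.21 L ÷ 1000 = 2.927 g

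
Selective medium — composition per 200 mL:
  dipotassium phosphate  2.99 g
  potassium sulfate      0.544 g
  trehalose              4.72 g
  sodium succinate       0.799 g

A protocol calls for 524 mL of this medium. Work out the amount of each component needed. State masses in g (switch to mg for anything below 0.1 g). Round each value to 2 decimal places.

Ratio of target to recipe volume: 524 / 200 = 2.62.
dipotassium phosphate: 2.99 g × (524 mL / 200 mL) = 7.83 g
potassium sulfate: 0.544 g × (524 mL / 200 mL) = 1.43 g
trehalose: 4.72 g × (524 mL / 200 mL) = 12.37 g
sodium succinate: 0.799 g × (524 mL / 200 mL) = 2.09 g

dipotassium phosphate 7.83 g; potassium sulfate 1.43 g; trehalose 12.37 g; sodium succinate 2.09 g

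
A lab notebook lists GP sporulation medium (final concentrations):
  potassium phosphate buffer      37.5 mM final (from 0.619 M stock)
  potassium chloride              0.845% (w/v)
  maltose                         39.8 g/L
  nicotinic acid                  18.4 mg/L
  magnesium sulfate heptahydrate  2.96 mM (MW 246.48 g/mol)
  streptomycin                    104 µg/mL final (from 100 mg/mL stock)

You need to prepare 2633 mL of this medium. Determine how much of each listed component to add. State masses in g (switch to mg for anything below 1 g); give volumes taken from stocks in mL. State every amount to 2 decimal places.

Target volume = 2633 mL = 2.633 L.
potassium phosphate buffer: dilute stock: 37.5 mM × 2633 mL ÷ 619 mM = 159.51 mL
potassium chloride: 0.845 g per 100 mL × 2633 mL ÷ 100 = 22.25 g
maltose: 39.8 g/L × 2.633 L = 104.79 g
nicotinic acid: 18.4 mg/L × 2.633 L = 48.45 mg
magnesium sulfate heptahydrate: 2.96 mmol/L × 246.48 g/mol × 2.633 L ÷ 1000 = 1.92 g
streptomycin: dilute stock: 104 µg/mL × 2633 mL ÷ 100000 µg/mL = 2.74 mL

potassium phosphate buffer 159.51 mL; potassium chloride 22.25 g; maltose 104.79 g; nicotinic acid 48.45 mg; magnesium sulfate heptahydrate 1.92 g; streptomycin 2.74 mL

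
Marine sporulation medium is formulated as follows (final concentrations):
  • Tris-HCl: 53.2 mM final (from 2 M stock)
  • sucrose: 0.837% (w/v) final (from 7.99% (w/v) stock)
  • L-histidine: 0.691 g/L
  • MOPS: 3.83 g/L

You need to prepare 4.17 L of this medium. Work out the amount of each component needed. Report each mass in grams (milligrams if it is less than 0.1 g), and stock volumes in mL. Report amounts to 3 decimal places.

Tris-HCl 110.922 mL; sucrose 436.832 mL; L-histidine 2.881 g; MOPS 15.971 g

Scale factor relative to 1 L: 4.17.
Tris-HCl: C1V1 = C2V2 → 53.2 mM × 4170 mL ÷ 2000 mM = 110.922 mL
sucrose: dilute stock: 0.837% ÷ 7.99% × 4170 mL = 436.832 mL
L-histidine: 0.691 g/L × 4.17 L = 2.881 g
MOPS: 3.83 g/L × 4.17 L = 15.971 g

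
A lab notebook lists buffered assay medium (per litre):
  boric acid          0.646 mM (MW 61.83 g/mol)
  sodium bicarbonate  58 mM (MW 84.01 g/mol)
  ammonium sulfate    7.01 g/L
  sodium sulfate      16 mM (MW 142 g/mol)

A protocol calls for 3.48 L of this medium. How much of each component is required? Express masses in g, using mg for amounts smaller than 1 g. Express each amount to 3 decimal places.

Scale factor relative to 1 L: 3.48.
boric acid: 0.646 mmol/L × 61.83 mg/mmol × 3.48 L = 138.999 mg
sodium bicarbonate: 58 mmol/L × 84.01 g/mol × 3.48 L ÷ 1000 = 16.957 g
ammonium sulfate: 7.01 g/L × 3.48 L = 24.395 g
sodium sulfate: 16 mmol/L × 142 g/mol × 3.48 L ÷ 1000 = 7.907 g

boric acid 138.999 mg; sodium bicarbonate 16.957 g; ammonium sulfate 24.395 g; sodium sulfate 7.907 g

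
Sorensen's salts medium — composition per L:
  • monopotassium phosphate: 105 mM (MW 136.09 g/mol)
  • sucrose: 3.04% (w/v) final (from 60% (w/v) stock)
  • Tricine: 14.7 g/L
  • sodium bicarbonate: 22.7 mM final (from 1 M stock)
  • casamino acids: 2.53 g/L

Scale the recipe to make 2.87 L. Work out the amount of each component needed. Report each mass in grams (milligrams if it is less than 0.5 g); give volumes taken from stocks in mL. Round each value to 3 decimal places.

Working volume: 2.87 L.
monopotassium phosphate: 105 mmol/L × 136.09 g/mol × 2.87 L ÷ 1000 = 41.011 g
sucrose: V = C2·V2/C1 = 3.04% ÷ 60% × 2870 mL = 145.413 mL
Tricine: 14.7 g/L × 2.87 L = 42.189 g
sodium bicarbonate: C1V1 = C2V2 → 22.7 mM × 2870 mL ÷ 1000 mM = 65.149 mL
casamino acids: 2.53 g/L × 2.87 L = 7.261 g

monopotassium phosphate 41.011 g; sucrose 145.413 mL; Tricine 42.189 g; sodium bicarbonate 65.149 mL; casamino acids 7.261 g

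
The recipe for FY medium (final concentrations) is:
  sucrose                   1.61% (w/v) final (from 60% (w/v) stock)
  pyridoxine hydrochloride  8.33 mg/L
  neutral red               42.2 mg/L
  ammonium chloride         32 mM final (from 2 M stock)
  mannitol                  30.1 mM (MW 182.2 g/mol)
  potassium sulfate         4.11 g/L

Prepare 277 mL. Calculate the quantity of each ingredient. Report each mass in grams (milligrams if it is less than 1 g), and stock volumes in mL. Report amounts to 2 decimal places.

sucrose 7.43 mL; pyridoxine hydrochloride 2.31 mg; neutral red 11.69 mg; ammonium chloride 4.43 mL; mannitol 1.52 g; potassium sulfate 1.14 g

Target volume = 277 mL = 0.277 L.
sucrose: V = C2·V2/C1 = 1.61% ÷ 60% × 277 mL = 7.43 mL
pyridoxine hydrochloride: 8.33 mg/L × 0.277 L = 2.31 mg
neutral red: 42.2 mg/L × 0.277 L = 11.69 mg
ammonium chloride: C1V1 = C2V2 → 32 mM × 277 mL ÷ 2000 mM = 4.43 mL
mannitol: 30.1 mmol/L × 182.2 g/mol × 0.277 L ÷ 1000 = 1.52 g
potassium sulfate: 4.11 g/L × 0.277 L = 1.14 g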